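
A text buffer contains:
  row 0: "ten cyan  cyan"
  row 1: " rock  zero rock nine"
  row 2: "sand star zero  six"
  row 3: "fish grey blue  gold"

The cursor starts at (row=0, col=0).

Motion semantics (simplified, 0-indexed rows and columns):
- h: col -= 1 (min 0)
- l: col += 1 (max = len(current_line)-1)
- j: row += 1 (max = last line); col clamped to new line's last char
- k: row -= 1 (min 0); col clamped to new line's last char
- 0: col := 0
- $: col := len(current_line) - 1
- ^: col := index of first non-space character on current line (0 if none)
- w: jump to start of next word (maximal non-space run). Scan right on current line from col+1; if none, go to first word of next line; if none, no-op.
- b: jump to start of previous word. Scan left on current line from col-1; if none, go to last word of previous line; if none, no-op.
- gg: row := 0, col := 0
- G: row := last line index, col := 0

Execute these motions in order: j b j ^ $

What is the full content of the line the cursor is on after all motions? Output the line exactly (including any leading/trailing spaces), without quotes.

Answer:  rock  zero rock nine

Derivation:
After 1 (j): row=1 col=0 char='_'
After 2 (b): row=0 col=10 char='c'
After 3 (j): row=1 col=10 char='o'
After 4 (^): row=1 col=1 char='r'
After 5 ($): row=1 col=20 char='e'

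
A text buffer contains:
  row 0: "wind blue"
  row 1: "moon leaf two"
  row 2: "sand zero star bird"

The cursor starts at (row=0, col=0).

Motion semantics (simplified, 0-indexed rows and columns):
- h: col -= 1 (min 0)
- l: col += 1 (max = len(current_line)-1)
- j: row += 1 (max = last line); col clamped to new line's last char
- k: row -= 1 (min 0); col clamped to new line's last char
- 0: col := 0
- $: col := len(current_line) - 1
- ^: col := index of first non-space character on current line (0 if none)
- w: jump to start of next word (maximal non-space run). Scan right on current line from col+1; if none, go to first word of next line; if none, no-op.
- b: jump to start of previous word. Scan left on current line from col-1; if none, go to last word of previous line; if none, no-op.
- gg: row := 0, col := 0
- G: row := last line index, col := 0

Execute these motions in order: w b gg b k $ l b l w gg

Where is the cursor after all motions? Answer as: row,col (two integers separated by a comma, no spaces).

After 1 (w): row=0 col=5 char='b'
After 2 (b): row=0 col=0 char='w'
After 3 (gg): row=0 col=0 char='w'
After 4 (b): row=0 col=0 char='w'
After 5 (k): row=0 col=0 char='w'
After 6 ($): row=0 col=8 char='e'
After 7 (l): row=0 col=8 char='e'
After 8 (b): row=0 col=5 char='b'
After 9 (l): row=0 col=6 char='l'
After 10 (w): row=1 col=0 char='m'
After 11 (gg): row=0 col=0 char='w'

Answer: 0,0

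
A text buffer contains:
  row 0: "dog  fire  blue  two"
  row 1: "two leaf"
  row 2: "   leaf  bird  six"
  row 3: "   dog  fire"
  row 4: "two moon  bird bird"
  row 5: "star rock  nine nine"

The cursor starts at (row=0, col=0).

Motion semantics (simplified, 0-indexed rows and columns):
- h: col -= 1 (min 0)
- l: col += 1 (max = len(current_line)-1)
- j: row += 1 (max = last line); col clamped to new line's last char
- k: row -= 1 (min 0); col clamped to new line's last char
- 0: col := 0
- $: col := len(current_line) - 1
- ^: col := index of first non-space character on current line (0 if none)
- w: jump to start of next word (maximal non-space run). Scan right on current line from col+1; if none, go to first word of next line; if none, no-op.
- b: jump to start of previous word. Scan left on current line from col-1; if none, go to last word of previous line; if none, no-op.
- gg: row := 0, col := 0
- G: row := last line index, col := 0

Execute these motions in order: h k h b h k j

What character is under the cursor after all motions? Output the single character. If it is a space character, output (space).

Answer: t

Derivation:
After 1 (h): row=0 col=0 char='d'
After 2 (k): row=0 col=0 char='d'
After 3 (h): row=0 col=0 char='d'
After 4 (b): row=0 col=0 char='d'
After 5 (h): row=0 col=0 char='d'
After 6 (k): row=0 col=0 char='d'
After 7 (j): row=1 col=0 char='t'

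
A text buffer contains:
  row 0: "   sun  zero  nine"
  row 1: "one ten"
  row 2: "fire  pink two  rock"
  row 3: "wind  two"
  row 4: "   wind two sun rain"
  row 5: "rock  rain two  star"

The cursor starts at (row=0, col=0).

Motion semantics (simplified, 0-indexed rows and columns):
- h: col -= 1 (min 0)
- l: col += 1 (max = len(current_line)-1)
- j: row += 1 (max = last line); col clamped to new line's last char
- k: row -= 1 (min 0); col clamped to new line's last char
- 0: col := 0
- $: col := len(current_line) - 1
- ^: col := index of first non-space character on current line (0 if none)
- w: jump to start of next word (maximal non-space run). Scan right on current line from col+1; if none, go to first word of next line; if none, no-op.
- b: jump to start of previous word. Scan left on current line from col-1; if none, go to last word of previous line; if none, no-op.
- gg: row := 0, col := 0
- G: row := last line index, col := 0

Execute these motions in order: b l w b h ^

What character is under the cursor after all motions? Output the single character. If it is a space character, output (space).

After 1 (b): row=0 col=0 char='_'
After 2 (l): row=0 col=1 char='_'
After 3 (w): row=0 col=3 char='s'
After 4 (b): row=0 col=3 char='s'
After 5 (h): row=0 col=2 char='_'
After 6 (^): row=0 col=3 char='s'

Answer: s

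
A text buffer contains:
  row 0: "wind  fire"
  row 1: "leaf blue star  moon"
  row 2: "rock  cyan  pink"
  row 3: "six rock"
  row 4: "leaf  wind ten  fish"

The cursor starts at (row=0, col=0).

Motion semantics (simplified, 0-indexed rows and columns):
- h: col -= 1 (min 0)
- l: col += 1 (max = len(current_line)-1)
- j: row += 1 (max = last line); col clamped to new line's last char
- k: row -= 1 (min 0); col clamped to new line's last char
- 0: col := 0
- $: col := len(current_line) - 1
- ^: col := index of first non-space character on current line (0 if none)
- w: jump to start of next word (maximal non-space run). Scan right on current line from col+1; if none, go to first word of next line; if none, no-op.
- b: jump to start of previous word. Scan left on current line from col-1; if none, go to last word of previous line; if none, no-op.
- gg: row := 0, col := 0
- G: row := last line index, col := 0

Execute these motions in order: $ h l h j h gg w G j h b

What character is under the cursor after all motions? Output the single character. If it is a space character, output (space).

After 1 ($): row=0 col=9 char='e'
After 2 (h): row=0 col=8 char='r'
After 3 (l): row=0 col=9 char='e'
After 4 (h): row=0 col=8 char='r'
After 5 (j): row=1 col=8 char='e'
After 6 (h): row=1 col=7 char='u'
After 7 (gg): row=0 col=0 char='w'
After 8 (w): row=0 col=6 char='f'
After 9 (G): row=4 col=0 char='l'
After 10 (j): row=4 col=0 char='l'
After 11 (h): row=4 col=0 char='l'
After 12 (b): row=3 col=4 char='r'

Answer: r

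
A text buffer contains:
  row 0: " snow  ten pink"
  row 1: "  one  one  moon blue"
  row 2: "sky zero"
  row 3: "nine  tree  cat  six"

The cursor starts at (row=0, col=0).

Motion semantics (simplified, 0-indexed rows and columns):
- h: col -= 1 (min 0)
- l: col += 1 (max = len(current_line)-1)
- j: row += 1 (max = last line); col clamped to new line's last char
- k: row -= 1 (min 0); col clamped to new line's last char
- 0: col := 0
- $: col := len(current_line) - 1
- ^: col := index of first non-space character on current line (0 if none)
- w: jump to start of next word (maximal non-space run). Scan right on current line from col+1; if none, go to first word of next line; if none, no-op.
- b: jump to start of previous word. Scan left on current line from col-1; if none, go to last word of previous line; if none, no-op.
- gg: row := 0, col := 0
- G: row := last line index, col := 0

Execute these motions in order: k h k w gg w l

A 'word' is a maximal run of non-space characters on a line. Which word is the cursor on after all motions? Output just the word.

Answer: snow

Derivation:
After 1 (k): row=0 col=0 char='_'
After 2 (h): row=0 col=0 char='_'
After 3 (k): row=0 col=0 char='_'
After 4 (w): row=0 col=1 char='s'
After 5 (gg): row=0 col=0 char='_'
After 6 (w): row=0 col=1 char='s'
After 7 (l): row=0 col=2 char='n'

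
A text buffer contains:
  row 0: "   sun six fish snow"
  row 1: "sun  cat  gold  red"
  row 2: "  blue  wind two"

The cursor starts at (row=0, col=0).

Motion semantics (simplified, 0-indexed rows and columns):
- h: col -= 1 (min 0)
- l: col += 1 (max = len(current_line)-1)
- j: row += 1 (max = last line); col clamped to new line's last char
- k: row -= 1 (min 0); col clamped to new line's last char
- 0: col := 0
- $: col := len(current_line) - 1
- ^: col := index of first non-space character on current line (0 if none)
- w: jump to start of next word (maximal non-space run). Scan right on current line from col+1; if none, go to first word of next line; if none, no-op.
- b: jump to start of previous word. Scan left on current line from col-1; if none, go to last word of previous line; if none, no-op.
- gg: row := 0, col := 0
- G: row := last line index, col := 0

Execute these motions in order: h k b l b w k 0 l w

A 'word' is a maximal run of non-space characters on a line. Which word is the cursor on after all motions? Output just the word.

Answer: sun

Derivation:
After 1 (h): row=0 col=0 char='_'
After 2 (k): row=0 col=0 char='_'
After 3 (b): row=0 col=0 char='_'
After 4 (l): row=0 col=1 char='_'
After 5 (b): row=0 col=1 char='_'
After 6 (w): row=0 col=3 char='s'
After 7 (k): row=0 col=3 char='s'
After 8 (0): row=0 col=0 char='_'
After 9 (l): row=0 col=1 char='_'
After 10 (w): row=0 col=3 char='s'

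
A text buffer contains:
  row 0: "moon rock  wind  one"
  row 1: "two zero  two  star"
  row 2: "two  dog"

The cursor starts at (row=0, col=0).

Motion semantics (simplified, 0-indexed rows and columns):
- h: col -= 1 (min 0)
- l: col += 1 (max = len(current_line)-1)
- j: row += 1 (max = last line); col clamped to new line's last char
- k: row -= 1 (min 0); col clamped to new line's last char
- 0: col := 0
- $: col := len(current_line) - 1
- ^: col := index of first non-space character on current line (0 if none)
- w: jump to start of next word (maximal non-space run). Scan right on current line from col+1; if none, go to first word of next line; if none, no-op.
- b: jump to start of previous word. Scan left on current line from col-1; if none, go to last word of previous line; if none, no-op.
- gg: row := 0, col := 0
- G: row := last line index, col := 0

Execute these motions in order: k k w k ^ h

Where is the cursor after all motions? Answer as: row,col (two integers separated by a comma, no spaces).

Answer: 0,0

Derivation:
After 1 (k): row=0 col=0 char='m'
After 2 (k): row=0 col=0 char='m'
After 3 (w): row=0 col=5 char='r'
After 4 (k): row=0 col=5 char='r'
After 5 (^): row=0 col=0 char='m'
After 6 (h): row=0 col=0 char='m'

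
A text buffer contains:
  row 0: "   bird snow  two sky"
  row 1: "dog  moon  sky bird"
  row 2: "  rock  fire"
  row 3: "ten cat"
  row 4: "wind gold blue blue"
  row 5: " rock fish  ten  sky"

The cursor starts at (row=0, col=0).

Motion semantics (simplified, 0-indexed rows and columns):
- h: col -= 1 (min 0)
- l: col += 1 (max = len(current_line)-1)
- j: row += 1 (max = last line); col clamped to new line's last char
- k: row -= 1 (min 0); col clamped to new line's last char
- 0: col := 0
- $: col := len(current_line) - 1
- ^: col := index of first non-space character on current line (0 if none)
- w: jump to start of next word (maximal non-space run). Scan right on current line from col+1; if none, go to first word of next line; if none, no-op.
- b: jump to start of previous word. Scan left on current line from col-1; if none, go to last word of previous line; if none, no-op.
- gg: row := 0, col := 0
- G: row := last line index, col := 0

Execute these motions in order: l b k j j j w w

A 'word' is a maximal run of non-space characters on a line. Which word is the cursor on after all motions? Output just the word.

After 1 (l): row=0 col=1 char='_'
After 2 (b): row=0 col=1 char='_'
After 3 (k): row=0 col=1 char='_'
After 4 (j): row=1 col=1 char='o'
After 5 (j): row=2 col=1 char='_'
After 6 (j): row=3 col=1 char='e'
After 7 (w): row=3 col=4 char='c'
After 8 (w): row=4 col=0 char='w'

Answer: wind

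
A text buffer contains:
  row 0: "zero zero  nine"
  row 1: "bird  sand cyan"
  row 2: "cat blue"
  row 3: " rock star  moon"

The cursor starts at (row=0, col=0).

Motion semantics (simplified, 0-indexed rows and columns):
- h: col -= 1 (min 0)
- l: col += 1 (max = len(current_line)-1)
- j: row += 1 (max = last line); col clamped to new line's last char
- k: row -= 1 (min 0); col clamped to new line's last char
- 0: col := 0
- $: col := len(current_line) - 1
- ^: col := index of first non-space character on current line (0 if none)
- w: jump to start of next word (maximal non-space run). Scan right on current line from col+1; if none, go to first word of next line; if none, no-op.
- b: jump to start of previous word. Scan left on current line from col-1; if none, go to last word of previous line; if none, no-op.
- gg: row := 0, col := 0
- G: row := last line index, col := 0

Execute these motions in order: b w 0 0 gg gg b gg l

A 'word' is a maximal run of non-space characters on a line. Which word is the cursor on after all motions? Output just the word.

After 1 (b): row=0 col=0 char='z'
After 2 (w): row=0 col=5 char='z'
After 3 (0): row=0 col=0 char='z'
After 4 (0): row=0 col=0 char='z'
After 5 (gg): row=0 col=0 char='z'
After 6 (gg): row=0 col=0 char='z'
After 7 (b): row=0 col=0 char='z'
After 8 (gg): row=0 col=0 char='z'
After 9 (l): row=0 col=1 char='e'

Answer: zero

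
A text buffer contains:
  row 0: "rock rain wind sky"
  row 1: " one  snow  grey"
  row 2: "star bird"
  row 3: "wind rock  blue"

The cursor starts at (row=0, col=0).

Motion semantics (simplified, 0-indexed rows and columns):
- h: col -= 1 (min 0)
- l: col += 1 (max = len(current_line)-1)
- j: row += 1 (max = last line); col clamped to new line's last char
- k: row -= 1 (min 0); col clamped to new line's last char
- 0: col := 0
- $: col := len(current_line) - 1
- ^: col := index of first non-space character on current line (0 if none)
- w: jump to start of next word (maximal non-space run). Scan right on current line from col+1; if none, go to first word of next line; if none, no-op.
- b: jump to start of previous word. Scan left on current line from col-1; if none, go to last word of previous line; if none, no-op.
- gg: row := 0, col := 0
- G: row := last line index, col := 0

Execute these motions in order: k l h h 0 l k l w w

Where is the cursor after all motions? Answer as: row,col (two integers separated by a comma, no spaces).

Answer: 0,10

Derivation:
After 1 (k): row=0 col=0 char='r'
After 2 (l): row=0 col=1 char='o'
After 3 (h): row=0 col=0 char='r'
After 4 (h): row=0 col=0 char='r'
After 5 (0): row=0 col=0 char='r'
After 6 (l): row=0 col=1 char='o'
After 7 (k): row=0 col=1 char='o'
After 8 (l): row=0 col=2 char='c'
After 9 (w): row=0 col=5 char='r'
After 10 (w): row=0 col=10 char='w'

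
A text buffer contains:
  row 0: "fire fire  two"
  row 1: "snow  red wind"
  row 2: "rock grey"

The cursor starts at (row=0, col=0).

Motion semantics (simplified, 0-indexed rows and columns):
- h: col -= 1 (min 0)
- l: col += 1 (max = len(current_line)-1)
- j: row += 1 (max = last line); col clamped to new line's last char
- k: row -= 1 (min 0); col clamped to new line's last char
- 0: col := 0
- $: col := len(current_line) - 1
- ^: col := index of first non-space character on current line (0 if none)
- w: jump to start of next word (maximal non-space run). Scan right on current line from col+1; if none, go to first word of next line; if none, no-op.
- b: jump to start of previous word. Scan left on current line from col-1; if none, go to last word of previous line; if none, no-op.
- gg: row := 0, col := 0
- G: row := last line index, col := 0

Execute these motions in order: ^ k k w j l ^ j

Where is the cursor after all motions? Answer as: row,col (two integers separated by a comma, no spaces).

Answer: 2,0

Derivation:
After 1 (^): row=0 col=0 char='f'
After 2 (k): row=0 col=0 char='f'
After 3 (k): row=0 col=0 char='f'
After 4 (w): row=0 col=5 char='f'
After 5 (j): row=1 col=5 char='_'
After 6 (l): row=1 col=6 char='r'
After 7 (^): row=1 col=0 char='s'
After 8 (j): row=2 col=0 char='r'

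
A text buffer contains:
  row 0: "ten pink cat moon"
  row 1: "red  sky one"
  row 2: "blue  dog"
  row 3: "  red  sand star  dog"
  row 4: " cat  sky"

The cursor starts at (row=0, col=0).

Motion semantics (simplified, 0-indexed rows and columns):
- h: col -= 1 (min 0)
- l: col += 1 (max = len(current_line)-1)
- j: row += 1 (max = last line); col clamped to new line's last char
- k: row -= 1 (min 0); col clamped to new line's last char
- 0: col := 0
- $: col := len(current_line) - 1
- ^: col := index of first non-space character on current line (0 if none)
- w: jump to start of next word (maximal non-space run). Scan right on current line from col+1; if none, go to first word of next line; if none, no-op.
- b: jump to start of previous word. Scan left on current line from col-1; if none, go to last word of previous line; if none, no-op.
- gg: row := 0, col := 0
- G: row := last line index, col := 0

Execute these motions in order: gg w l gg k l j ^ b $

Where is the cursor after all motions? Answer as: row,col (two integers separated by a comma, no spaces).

After 1 (gg): row=0 col=0 char='t'
After 2 (w): row=0 col=4 char='p'
After 3 (l): row=0 col=5 char='i'
After 4 (gg): row=0 col=0 char='t'
After 5 (k): row=0 col=0 char='t'
After 6 (l): row=0 col=1 char='e'
After 7 (j): row=1 col=1 char='e'
After 8 (^): row=1 col=0 char='r'
After 9 (b): row=0 col=13 char='m'
After 10 ($): row=0 col=16 char='n'

Answer: 0,16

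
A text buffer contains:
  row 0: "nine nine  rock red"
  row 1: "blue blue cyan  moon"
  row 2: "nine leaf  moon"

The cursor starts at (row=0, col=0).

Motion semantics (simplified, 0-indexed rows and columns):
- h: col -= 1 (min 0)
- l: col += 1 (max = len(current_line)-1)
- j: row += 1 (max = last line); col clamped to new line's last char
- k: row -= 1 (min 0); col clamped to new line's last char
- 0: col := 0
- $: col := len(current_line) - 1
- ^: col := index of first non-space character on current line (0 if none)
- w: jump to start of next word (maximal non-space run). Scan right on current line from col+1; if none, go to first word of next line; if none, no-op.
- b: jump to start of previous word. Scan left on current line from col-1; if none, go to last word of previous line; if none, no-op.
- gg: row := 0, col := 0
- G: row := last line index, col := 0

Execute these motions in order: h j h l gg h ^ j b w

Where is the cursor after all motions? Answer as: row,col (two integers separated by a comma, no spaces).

Answer: 1,0

Derivation:
After 1 (h): row=0 col=0 char='n'
After 2 (j): row=1 col=0 char='b'
After 3 (h): row=1 col=0 char='b'
After 4 (l): row=1 col=1 char='l'
After 5 (gg): row=0 col=0 char='n'
After 6 (h): row=0 col=0 char='n'
After 7 (^): row=0 col=0 char='n'
After 8 (j): row=1 col=0 char='b'
After 9 (b): row=0 col=16 char='r'
After 10 (w): row=1 col=0 char='b'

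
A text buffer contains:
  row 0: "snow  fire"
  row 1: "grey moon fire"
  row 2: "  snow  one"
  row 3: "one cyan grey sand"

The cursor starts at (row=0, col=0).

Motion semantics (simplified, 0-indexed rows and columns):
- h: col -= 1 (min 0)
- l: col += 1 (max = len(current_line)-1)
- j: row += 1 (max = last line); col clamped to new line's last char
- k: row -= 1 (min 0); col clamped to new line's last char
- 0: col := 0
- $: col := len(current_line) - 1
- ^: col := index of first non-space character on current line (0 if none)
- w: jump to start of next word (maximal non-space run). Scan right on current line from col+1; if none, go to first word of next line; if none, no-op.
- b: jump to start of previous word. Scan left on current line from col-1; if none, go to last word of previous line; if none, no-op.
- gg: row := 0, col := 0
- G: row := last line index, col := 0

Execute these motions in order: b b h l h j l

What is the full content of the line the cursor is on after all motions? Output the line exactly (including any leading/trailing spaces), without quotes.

Answer: grey moon fire

Derivation:
After 1 (b): row=0 col=0 char='s'
After 2 (b): row=0 col=0 char='s'
After 3 (h): row=0 col=0 char='s'
After 4 (l): row=0 col=1 char='n'
After 5 (h): row=0 col=0 char='s'
After 6 (j): row=1 col=0 char='g'
After 7 (l): row=1 col=1 char='r'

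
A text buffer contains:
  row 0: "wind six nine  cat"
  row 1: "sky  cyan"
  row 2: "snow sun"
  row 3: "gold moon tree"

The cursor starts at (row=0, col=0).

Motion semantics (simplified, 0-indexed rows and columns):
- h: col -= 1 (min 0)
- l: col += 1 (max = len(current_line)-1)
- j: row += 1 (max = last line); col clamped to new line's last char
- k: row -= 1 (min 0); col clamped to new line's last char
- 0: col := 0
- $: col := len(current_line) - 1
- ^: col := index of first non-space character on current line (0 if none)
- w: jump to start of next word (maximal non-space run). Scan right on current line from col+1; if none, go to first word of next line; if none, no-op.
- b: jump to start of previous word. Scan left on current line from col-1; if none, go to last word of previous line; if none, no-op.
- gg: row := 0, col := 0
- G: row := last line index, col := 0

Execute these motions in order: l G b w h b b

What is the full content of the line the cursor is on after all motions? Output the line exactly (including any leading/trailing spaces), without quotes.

Answer: snow sun

Derivation:
After 1 (l): row=0 col=1 char='i'
After 2 (G): row=3 col=0 char='g'
After 3 (b): row=2 col=5 char='s'
After 4 (w): row=3 col=0 char='g'
After 5 (h): row=3 col=0 char='g'
After 6 (b): row=2 col=5 char='s'
After 7 (b): row=2 col=0 char='s'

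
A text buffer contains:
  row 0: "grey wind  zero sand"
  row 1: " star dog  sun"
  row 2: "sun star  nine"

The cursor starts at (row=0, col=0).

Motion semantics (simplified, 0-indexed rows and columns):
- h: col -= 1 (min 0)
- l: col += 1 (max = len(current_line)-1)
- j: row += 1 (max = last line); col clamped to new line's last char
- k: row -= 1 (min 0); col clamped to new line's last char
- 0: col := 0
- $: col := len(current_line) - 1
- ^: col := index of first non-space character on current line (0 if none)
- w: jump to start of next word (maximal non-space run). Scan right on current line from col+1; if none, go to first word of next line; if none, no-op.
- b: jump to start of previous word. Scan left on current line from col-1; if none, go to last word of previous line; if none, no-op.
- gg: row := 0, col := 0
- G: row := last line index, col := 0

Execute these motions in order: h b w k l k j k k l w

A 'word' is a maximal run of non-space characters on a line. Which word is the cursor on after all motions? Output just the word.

After 1 (h): row=0 col=0 char='g'
After 2 (b): row=0 col=0 char='g'
After 3 (w): row=0 col=5 char='w'
After 4 (k): row=0 col=5 char='w'
After 5 (l): row=0 col=6 char='i'
After 6 (k): row=0 col=6 char='i'
After 7 (j): row=1 col=6 char='d'
After 8 (k): row=0 col=6 char='i'
After 9 (k): row=0 col=6 char='i'
After 10 (l): row=0 col=7 char='n'
After 11 (w): row=0 col=11 char='z'

Answer: zero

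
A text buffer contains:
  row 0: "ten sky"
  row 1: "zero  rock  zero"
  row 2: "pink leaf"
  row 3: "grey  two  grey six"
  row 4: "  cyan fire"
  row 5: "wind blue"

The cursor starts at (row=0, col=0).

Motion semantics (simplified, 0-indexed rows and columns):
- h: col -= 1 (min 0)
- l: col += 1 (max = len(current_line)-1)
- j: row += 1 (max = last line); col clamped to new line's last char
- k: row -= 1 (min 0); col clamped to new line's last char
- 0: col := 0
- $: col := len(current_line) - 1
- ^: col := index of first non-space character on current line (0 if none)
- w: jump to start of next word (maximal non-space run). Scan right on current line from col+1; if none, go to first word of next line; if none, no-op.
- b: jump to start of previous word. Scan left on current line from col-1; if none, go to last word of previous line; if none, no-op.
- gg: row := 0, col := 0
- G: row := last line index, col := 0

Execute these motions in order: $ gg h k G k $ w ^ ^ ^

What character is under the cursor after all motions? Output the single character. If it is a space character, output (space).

After 1 ($): row=0 col=6 char='y'
After 2 (gg): row=0 col=0 char='t'
After 3 (h): row=0 col=0 char='t'
After 4 (k): row=0 col=0 char='t'
After 5 (G): row=5 col=0 char='w'
After 6 (k): row=4 col=0 char='_'
After 7 ($): row=4 col=10 char='e'
After 8 (w): row=5 col=0 char='w'
After 9 (^): row=5 col=0 char='w'
After 10 (^): row=5 col=0 char='w'
After 11 (^): row=5 col=0 char='w'

Answer: w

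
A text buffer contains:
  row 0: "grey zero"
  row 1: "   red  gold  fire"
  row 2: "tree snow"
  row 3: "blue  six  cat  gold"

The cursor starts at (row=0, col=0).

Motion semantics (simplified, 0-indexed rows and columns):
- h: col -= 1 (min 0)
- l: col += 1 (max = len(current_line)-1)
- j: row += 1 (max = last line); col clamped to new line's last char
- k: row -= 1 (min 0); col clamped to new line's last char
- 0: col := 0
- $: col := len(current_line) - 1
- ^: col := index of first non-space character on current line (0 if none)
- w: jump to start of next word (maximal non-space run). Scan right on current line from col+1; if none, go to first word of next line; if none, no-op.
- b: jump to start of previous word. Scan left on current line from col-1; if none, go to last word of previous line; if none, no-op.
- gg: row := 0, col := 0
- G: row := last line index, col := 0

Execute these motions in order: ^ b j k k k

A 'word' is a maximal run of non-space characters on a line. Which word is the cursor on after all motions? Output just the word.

Answer: grey

Derivation:
After 1 (^): row=0 col=0 char='g'
After 2 (b): row=0 col=0 char='g'
After 3 (j): row=1 col=0 char='_'
After 4 (k): row=0 col=0 char='g'
After 5 (k): row=0 col=0 char='g'
After 6 (k): row=0 col=0 char='g'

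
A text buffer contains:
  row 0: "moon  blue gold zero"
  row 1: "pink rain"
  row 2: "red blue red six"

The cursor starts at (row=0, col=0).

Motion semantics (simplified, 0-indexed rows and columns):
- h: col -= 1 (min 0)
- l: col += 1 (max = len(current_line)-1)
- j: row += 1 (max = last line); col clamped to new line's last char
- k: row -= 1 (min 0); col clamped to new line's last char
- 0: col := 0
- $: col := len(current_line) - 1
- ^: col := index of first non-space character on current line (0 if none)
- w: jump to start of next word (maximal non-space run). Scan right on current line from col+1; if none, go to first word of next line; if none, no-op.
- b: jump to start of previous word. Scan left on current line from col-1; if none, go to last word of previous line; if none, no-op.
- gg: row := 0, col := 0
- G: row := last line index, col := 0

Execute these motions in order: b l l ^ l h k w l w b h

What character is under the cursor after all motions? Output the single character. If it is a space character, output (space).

After 1 (b): row=0 col=0 char='m'
After 2 (l): row=0 col=1 char='o'
After 3 (l): row=0 col=2 char='o'
After 4 (^): row=0 col=0 char='m'
After 5 (l): row=0 col=1 char='o'
After 6 (h): row=0 col=0 char='m'
After 7 (k): row=0 col=0 char='m'
After 8 (w): row=0 col=6 char='b'
After 9 (l): row=0 col=7 char='l'
After 10 (w): row=0 col=11 char='g'
After 11 (b): row=0 col=6 char='b'
After 12 (h): row=0 col=5 char='_'

Answer: (space)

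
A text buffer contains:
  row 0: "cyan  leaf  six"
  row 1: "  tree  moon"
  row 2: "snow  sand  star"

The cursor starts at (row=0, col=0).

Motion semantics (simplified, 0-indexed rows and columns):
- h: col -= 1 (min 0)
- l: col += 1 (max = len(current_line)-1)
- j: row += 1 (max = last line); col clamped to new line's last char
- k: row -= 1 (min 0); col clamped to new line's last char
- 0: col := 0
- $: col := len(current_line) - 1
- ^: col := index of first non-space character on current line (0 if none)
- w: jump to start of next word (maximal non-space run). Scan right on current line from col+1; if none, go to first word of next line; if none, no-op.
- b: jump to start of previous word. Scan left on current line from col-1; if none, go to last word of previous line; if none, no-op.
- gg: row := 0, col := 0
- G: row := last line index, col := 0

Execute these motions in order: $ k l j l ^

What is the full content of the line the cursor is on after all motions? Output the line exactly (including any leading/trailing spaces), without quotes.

After 1 ($): row=0 col=14 char='x'
After 2 (k): row=0 col=14 char='x'
After 3 (l): row=0 col=14 char='x'
After 4 (j): row=1 col=11 char='n'
After 5 (l): row=1 col=11 char='n'
After 6 (^): row=1 col=2 char='t'

Answer:   tree  moon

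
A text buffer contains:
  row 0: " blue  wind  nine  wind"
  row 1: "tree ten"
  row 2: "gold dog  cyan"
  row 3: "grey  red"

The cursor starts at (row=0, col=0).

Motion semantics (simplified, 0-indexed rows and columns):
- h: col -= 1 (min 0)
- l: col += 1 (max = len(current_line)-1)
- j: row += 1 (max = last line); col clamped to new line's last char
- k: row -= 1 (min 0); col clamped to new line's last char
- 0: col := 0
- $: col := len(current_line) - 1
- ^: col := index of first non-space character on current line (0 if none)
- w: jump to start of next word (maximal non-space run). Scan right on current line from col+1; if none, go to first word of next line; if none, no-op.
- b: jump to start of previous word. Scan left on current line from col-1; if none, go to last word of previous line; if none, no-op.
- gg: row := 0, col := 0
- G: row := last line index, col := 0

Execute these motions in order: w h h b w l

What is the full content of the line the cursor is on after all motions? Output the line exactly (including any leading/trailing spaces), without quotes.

Answer:  blue  wind  nine  wind

Derivation:
After 1 (w): row=0 col=1 char='b'
After 2 (h): row=0 col=0 char='_'
After 3 (h): row=0 col=0 char='_'
After 4 (b): row=0 col=0 char='_'
After 5 (w): row=0 col=1 char='b'
After 6 (l): row=0 col=2 char='l'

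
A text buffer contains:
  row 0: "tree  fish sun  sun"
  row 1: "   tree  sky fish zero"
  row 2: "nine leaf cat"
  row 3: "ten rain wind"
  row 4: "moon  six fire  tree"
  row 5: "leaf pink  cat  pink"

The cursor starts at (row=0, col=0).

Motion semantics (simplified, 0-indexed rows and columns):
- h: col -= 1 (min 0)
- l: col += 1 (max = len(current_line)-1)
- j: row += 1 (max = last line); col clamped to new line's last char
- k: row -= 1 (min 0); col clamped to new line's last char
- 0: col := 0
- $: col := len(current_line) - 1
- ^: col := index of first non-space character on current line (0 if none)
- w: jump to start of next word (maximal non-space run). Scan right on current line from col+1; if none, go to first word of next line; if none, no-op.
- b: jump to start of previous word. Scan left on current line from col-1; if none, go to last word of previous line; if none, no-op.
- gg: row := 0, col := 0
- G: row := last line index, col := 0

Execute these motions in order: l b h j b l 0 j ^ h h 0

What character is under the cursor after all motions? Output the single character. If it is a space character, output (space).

After 1 (l): row=0 col=1 char='r'
After 2 (b): row=0 col=0 char='t'
After 3 (h): row=0 col=0 char='t'
After 4 (j): row=1 col=0 char='_'
After 5 (b): row=0 col=16 char='s'
After 6 (l): row=0 col=17 char='u'
After 7 (0): row=0 col=0 char='t'
After 8 (j): row=1 col=0 char='_'
After 9 (^): row=1 col=3 char='t'
After 10 (h): row=1 col=2 char='_'
After 11 (h): row=1 col=1 char='_'
After 12 (0): row=1 col=0 char='_'

Answer: (space)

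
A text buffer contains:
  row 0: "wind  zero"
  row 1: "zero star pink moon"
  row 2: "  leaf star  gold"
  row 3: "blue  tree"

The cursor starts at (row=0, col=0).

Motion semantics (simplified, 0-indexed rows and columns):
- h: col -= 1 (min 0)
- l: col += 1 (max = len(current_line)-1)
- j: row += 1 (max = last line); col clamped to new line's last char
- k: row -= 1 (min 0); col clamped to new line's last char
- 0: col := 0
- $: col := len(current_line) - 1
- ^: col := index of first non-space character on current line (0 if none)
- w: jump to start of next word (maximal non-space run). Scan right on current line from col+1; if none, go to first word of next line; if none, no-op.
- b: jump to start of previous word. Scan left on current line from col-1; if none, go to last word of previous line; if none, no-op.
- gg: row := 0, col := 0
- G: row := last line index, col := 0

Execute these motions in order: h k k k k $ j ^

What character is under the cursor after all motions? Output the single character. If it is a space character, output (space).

After 1 (h): row=0 col=0 char='w'
After 2 (k): row=0 col=0 char='w'
After 3 (k): row=0 col=0 char='w'
After 4 (k): row=0 col=0 char='w'
After 5 (k): row=0 col=0 char='w'
After 6 ($): row=0 col=9 char='o'
After 7 (j): row=1 col=9 char='_'
After 8 (^): row=1 col=0 char='z'

Answer: z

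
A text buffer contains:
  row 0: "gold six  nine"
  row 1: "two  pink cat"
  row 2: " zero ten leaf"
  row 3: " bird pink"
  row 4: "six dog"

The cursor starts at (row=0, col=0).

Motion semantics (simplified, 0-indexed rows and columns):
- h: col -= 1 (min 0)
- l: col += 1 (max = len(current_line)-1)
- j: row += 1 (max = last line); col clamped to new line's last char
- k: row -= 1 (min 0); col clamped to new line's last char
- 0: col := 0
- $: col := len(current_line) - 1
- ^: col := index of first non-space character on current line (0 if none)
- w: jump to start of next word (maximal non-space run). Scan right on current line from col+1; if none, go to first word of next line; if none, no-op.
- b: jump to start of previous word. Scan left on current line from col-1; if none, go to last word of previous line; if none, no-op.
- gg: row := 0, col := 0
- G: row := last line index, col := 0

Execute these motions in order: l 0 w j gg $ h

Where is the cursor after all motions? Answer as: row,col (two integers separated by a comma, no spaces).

After 1 (l): row=0 col=1 char='o'
After 2 (0): row=0 col=0 char='g'
After 3 (w): row=0 col=5 char='s'
After 4 (j): row=1 col=5 char='p'
After 5 (gg): row=0 col=0 char='g'
After 6 ($): row=0 col=13 char='e'
After 7 (h): row=0 col=12 char='n'

Answer: 0,12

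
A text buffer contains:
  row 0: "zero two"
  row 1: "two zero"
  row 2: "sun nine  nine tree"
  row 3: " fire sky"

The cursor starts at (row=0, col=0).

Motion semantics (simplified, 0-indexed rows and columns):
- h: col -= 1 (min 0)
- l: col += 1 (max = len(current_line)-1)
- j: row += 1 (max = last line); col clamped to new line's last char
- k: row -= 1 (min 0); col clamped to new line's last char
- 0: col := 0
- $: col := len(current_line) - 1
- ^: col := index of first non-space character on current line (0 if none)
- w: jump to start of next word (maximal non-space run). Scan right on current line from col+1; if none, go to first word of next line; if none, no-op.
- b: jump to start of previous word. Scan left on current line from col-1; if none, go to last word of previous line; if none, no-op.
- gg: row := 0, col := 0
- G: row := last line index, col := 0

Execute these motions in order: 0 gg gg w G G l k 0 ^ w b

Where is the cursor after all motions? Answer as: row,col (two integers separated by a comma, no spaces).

After 1 (0): row=0 col=0 char='z'
After 2 (gg): row=0 col=0 char='z'
After 3 (gg): row=0 col=0 char='z'
After 4 (w): row=0 col=5 char='t'
After 5 (G): row=3 col=0 char='_'
After 6 (G): row=3 col=0 char='_'
After 7 (l): row=3 col=1 char='f'
After 8 (k): row=2 col=1 char='u'
After 9 (0): row=2 col=0 char='s'
After 10 (^): row=2 col=0 char='s'
After 11 (w): row=2 col=4 char='n'
After 12 (b): row=2 col=0 char='s'

Answer: 2,0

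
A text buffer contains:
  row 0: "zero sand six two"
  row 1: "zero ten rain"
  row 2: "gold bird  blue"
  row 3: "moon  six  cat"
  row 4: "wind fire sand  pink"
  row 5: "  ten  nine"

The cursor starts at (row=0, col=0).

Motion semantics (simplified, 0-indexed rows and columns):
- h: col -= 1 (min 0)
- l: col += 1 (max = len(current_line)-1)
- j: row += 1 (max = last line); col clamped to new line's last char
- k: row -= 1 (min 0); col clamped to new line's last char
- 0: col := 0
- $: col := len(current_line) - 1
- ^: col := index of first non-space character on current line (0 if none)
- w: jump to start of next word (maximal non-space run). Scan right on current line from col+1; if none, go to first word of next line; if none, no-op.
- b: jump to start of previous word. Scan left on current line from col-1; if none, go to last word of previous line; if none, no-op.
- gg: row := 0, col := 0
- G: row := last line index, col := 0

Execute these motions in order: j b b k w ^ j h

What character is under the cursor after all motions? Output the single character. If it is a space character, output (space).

After 1 (j): row=1 col=0 char='z'
After 2 (b): row=0 col=14 char='t'
After 3 (b): row=0 col=10 char='s'
After 4 (k): row=0 col=10 char='s'
After 5 (w): row=0 col=14 char='t'
After 6 (^): row=0 col=0 char='z'
After 7 (j): row=1 col=0 char='z'
After 8 (h): row=1 col=0 char='z'

Answer: z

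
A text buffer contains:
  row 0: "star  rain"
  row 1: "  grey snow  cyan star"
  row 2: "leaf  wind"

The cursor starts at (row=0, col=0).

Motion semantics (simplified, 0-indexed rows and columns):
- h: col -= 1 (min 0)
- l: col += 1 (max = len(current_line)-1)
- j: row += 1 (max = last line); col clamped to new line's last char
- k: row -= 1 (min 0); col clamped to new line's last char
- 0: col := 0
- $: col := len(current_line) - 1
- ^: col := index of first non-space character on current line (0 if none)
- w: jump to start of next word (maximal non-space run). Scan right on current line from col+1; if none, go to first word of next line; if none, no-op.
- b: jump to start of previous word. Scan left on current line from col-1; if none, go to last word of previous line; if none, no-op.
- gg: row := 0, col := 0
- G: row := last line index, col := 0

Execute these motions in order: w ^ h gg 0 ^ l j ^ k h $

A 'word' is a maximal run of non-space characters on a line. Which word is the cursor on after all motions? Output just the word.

Answer: rain

Derivation:
After 1 (w): row=0 col=6 char='r'
After 2 (^): row=0 col=0 char='s'
After 3 (h): row=0 col=0 char='s'
After 4 (gg): row=0 col=0 char='s'
After 5 (0): row=0 col=0 char='s'
After 6 (^): row=0 col=0 char='s'
After 7 (l): row=0 col=1 char='t'
After 8 (j): row=1 col=1 char='_'
After 9 (^): row=1 col=2 char='g'
After 10 (k): row=0 col=2 char='a'
After 11 (h): row=0 col=1 char='t'
After 12 ($): row=0 col=9 char='n'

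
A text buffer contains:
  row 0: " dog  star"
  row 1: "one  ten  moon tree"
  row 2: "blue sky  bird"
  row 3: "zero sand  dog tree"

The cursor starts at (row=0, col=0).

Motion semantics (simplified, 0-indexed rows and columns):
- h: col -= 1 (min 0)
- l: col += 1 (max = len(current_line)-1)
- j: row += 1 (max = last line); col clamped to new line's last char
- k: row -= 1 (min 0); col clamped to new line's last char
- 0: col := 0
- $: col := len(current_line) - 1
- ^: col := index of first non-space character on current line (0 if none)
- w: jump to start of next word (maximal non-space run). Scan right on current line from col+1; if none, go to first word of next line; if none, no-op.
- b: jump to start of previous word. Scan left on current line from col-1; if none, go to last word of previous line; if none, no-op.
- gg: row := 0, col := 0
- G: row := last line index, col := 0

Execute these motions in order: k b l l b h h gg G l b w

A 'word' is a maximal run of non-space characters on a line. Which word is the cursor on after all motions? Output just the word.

Answer: sand

Derivation:
After 1 (k): row=0 col=0 char='_'
After 2 (b): row=0 col=0 char='_'
After 3 (l): row=0 col=1 char='d'
After 4 (l): row=0 col=2 char='o'
After 5 (b): row=0 col=1 char='d'
After 6 (h): row=0 col=0 char='_'
After 7 (h): row=0 col=0 char='_'
After 8 (gg): row=0 col=0 char='_'
After 9 (G): row=3 col=0 char='z'
After 10 (l): row=3 col=1 char='e'
After 11 (b): row=3 col=0 char='z'
After 12 (w): row=3 col=5 char='s'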